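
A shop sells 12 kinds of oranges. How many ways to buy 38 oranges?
C(38+12-1, 12-1) = C(49, 11) = 29135916264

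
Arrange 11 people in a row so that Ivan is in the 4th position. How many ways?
Fix one position: (11-1)! = 3628800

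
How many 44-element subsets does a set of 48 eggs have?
C(48,44) = 48!/(44!×4!) = 194580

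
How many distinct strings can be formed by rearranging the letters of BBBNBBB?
7! / (1! × 6!) = 7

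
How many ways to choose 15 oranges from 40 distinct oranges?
C(40,15) = 40!/(15!×25!) = 40225345056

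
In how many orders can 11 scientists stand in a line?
11! = 39916800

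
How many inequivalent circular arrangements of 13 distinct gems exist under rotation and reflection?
(13-1)!/2 = 479001600/2 = 239500800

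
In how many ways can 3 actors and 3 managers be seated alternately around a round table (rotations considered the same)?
Fix one of the actors: (3-1)! ways for the remaining actors, × 3! ways for the managers = 2 × 6 = 12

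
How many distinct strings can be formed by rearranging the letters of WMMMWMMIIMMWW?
13! / (4! × 2! × 7!) = 25740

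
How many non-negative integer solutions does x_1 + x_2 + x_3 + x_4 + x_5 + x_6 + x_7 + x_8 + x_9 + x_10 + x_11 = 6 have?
C(6+11-1, 11-1) = C(16, 10) = 8008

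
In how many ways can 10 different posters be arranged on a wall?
10! = 3628800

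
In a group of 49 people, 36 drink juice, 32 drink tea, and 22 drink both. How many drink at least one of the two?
|A∪B| = |A| + |B| - |A∩B| = 36 + 32 - 22 = 46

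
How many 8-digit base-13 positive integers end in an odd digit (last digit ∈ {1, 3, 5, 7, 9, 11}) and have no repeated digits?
Last∈{1,3,5,7,9,11}. Last=0: 0. Last nonzero: 6×11×P(11,6) = 21954240. Total = 21954240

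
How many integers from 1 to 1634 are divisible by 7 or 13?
⌊1634/7⌋ + ⌊1634/13⌋ - ⌊1634/91⌋ = 233 + 125 - 17 = 341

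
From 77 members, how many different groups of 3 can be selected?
C(77,3) = 77!/(3!×74!) = 73150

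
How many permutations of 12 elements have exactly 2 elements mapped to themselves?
Choose the 2 fixed points C(12,2) = 66, derange the rest: !10 = Σ_{j=0}^{10} (-1)^j·10!/j! = 3628800 - 3628800 + 1814400 - 604800 + 151200 - 30240 + 5040 - 720 + 90 - 10 + 1 = 1334961. Product = 66 × 1334961 = 88107426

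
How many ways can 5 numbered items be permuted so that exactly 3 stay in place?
Choose the 3 fixed points C(5,3) = 10, derange the rest: !2 = Σ_{j=0}^{2} (-1)^j·2!/j! = 2 - 2 + 1 = 1. Product = 10 × 1 = 10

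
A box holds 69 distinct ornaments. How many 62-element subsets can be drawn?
C(69,62) = 69!/(62!×7!) = 1078897248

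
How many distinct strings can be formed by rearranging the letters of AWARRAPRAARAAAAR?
16! / (1! × 5! × 9! × 1!) = 480480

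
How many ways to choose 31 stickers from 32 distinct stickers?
C(32,31) = 32!/(31!×1!) = 32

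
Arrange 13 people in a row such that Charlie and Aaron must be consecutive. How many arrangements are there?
Treat the 2 as one block: (13-2+1)! × 2! = 479001600 × 2 = 958003200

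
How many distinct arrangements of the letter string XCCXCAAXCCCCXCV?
15! / (4! × 2! × 1! × 8!) = 675675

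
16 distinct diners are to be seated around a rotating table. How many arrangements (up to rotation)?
Circular: fix one position, arrange the rest. (16-1)! = 1307674368000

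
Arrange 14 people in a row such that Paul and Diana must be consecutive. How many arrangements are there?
Treat the 2 as one block: (14-2+1)! × 2! = 6227020800 × 2 = 12454041600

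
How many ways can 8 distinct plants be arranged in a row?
8! = 40320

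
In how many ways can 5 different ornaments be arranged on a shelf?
5! = 120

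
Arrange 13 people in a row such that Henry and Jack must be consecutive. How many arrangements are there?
Treat the 2 as one block: (13-2+1)! × 2! = 479001600 × 2 = 958003200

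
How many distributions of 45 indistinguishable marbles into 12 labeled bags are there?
C(45+12-1, 12-1) = C(56, 11) = 148902215280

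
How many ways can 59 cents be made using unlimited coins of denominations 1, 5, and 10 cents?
Coefficient of x^59 in 1/(1-x^1) · 1/(1-x^5) · 1/(1-x^10). Case on j = number of 10-cent coins (j = 0..5); remainder r = 59 - 10j is made from {1,5} in ⌊r/5⌋+1 ways. r = 59, 49, 39, 29, 19, 9 → 12 + 10 + 8 + 6 + 4 + 2 = 42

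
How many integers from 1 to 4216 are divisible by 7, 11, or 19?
⌊4216/7⌋+⌊4216/11⌋+⌊4216/19⌋ - ⌊4216/77⌋-⌊4216/133⌋-⌊4216/209⌋ + ⌊4216/1463⌋ = 602+383+221 - 54-31-20 + 2 = 1103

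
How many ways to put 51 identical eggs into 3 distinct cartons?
C(51+3-1, 3-1) = C(53, 2) = 1378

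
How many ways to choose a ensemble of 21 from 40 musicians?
C(40,21) = 40!/(21!×19!) = 131282408400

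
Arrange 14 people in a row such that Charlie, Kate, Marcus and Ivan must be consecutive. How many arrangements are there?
Treat the 4 as one block: (14-4+1)! × 4! = 39916800 × 24 = 958003200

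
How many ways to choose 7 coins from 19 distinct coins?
C(19,7) = 19!/(7!×12!) = 50388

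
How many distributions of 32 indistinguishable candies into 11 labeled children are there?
C(32+11-1, 11-1) = C(42, 10) = 1471442973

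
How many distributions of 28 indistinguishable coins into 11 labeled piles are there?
C(28+11-1, 11-1) = C(38, 10) = 472733756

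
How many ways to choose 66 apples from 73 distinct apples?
C(73,66) = 73!/(66!×7!) = 1629348612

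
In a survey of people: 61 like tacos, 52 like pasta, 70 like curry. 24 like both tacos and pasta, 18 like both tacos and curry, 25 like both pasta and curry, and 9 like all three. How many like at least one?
|A∪B∪C| = 61+52+70-24-18-25+9 = 125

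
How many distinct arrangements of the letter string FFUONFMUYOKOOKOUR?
17! / (5! × 1! × 3! × 1! × 1! × 1! × 2! × 3!) = 41167526400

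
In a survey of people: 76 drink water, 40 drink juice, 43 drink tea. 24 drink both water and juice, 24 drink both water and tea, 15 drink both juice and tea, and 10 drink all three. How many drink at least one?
|A∪B∪C| = 76+40+43-24-24-15+10 = 106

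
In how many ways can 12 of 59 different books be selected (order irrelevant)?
C(59,12) = 59!/(12!×47!) = 1119487075980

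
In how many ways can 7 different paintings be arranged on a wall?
7! = 5040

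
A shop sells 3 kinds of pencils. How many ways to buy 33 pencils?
C(33+3-1, 3-1) = C(35, 2) = 595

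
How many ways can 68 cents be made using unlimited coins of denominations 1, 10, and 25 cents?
Coefficient of x^68 in 1/(1-x^1) · 1/(1-x^10) · 1/(1-x^25). Case on j = number of 25-cent coins (j = 0..2); remainder r = 68 - 25j is made from {1,10} in ⌊r/10⌋+1 ways. r = 68, 43, 18 → 7 + 5 + 2 = 14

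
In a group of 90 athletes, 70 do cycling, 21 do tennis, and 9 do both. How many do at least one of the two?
|A∪B| = |A| + |B| - |A∩B| = 70 + 21 - 9 = 82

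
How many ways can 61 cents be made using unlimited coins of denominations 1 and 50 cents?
Coefficient of x^61 in 1/(1-x^1) · 1/(1-x^50). Use j coins of 50 for j = 0..⌊61/50⌋ = 1, the rest in 1s: 1 + 1 = 2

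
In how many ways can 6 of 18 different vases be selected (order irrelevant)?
C(18,6) = 18!/(6!×12!) = 18564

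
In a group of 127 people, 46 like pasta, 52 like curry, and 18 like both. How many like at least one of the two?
|A∪B| = |A| + |B| - |A∩B| = 46 + 52 - 18 = 80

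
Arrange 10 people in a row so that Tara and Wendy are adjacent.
Treat as block: (10-1)! × 2! = 362880 × 2 = 725760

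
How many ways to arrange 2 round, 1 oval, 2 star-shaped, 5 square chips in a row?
10! / (2! × 1! × 2! × 5!) = 7560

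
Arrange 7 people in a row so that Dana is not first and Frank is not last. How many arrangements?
By inclusion-exclusion: 7! - 2×(7-1)! + (7-2)! = 5040 - 1440 + 120 = 3720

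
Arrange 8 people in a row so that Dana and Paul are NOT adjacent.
Total - adjacent = 8! - (8-1)!×2 = 40320 - 10080 = 30240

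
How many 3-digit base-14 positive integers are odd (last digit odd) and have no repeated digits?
Last∈{1,3,5,7,9,11,13}. Last=0: 0. Last nonzero: 7×12×P(12,1) = 1008. Total = 1008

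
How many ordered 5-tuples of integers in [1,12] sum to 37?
Coefficient of x^37 in (x + x² + ... + x^12)^5. By inclusion-exclusion on dice exceeding 12: Σ_j (-1)^j C(5,j)·C(37-1-12j, 4) = C(5,0)·C(36,4) - C(5,1)·C(24,4) + C(5,2)·C(12,4) = 1·58905 - 5·10626 + 10·495 = 10725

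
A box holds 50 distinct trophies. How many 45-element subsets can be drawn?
C(50,45) = 50!/(45!×5!) = 2118760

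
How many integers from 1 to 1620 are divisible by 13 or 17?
⌊1620/13⌋ + ⌊1620/17⌋ - ⌊1620/221⌋ = 124 + 95 - 7 = 212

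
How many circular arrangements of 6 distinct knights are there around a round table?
Circular: fix one position, arrange the rest. (6-1)! = 120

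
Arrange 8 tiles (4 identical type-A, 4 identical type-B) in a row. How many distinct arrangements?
8! / (4! × 4!) = 70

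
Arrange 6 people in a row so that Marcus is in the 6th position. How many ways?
Fix one position: (6-1)! = 120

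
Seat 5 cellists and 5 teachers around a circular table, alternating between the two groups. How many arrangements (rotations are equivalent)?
Fix one of the cellists: (5-1)! ways for the remaining cellists, × 5! ways for the teachers = 24 × 120 = 2880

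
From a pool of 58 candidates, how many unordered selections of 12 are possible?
C(58,12) = 58!/(12!×46!) = 891794789340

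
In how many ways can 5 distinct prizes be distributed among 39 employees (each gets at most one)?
P(39,5) = 39!/(39-5)! = 69090840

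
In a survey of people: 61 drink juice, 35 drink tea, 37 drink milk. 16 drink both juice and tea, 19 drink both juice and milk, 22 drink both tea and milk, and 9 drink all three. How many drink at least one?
|A∪B∪C| = 61+35+37-16-19-22+9 = 85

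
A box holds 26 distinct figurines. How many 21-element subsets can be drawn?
C(26,21) = 26!/(21!×5!) = 65780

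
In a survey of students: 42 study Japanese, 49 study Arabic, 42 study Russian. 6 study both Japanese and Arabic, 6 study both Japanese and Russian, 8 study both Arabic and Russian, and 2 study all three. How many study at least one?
|A∪B∪C| = 42+49+42-6-6-8+2 = 115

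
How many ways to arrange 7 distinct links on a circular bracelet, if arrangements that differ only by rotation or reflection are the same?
(7-1)!/2 = 720/2 = 360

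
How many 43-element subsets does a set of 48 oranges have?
C(48,43) = 48!/(43!×5!) = 1712304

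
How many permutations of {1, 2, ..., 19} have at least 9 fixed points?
Exactly j fixed points: C(19,j)·!(19-j); sum over j ≥ 9 (derangement numbers via !m = (m-1)·(!(m-1) + !(m-2)): !0..!10 = 1, 0, 1, 2, 9, 44, 265, 1854, 14833, 133496, 1334961). Σ_{j=9}^{19} C(19,j)·!(19-j) = C(19,9)·!10 + C(19,10)·!9 + C(19,11)·!8 + C(19,12)·!7 + C(19,13)·!6 + C(19,14)·!5 + C(19,15)·!4 + C(19,16)·!3 + C(19,17)·!2 + C(19,18)·!1 + C(19,19)·!0 = 92378·1334961 + 92378·133496 + 75582·14833 + 50388·1854 + 27132·265 + 11628·44 + 3876·9 + 969·2 + 171·1 + 19·0 + 1·1 = 136875386510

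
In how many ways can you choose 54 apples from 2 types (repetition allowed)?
C(54+2-1, 2-1) = C(55, 1) = 55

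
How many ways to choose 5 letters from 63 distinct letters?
C(63,5) = 63!/(5!×58!) = 7028847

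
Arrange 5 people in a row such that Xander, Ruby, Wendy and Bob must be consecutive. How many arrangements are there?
Treat the 4 as one block: (5-4+1)! × 4! = 2 × 24 = 48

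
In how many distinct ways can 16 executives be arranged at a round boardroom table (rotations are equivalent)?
Circular: fix one position, arrange the rest. (16-1)! = 1307674368000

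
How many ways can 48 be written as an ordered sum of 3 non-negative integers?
C(48+3-1, 3-1) = C(50, 2) = 1225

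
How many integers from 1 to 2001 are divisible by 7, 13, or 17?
⌊2001/7⌋+⌊2001/13⌋+⌊2001/17⌋ - ⌊2001/91⌋-⌊2001/119⌋-⌊2001/221⌋ + ⌊2001/1547⌋ = 285+153+117 - 21-16-9 + 1 = 510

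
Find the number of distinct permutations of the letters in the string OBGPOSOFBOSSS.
13! / (4! × 1! × 4! × 1! × 2! × 1!) = 5405400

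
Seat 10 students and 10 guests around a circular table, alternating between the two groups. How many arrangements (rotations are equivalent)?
Fix one of the students: (10-1)! ways for the remaining students, × 10! ways for the guests = 362880 × 3628800 = 1316818944000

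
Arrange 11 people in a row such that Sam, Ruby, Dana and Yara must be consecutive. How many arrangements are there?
Treat the 4 as one block: (11-4+1)! × 4! = 40320 × 24 = 967680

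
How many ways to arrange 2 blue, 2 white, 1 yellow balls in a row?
5! / (2! × 2! × 1!) = 30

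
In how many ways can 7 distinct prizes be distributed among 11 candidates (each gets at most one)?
P(11,7) = 11!/(11-7)! = 1663200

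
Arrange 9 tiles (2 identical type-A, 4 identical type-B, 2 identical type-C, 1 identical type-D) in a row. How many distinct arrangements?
9! / (2! × 4! × 2! × 1!) = 3780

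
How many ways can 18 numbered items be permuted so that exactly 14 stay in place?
Choose the 14 fixed points C(18,14) = 3060, derange the rest: !4 = Σ_{j=0}^{4} (-1)^j·4!/j! = 24 - 24 + 12 - 4 + 1 = 9. Product = 3060 × 9 = 27540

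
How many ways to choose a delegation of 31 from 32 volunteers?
C(32,31) = 32!/(31!×1!) = 32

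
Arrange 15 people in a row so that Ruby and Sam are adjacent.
Treat as block: (15-1)! × 2! = 87178291200 × 2 = 174356582400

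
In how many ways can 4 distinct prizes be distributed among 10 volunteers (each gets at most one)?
P(10,4) = 10!/(10-4)! = 5040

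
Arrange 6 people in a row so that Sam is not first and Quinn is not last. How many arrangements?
By inclusion-exclusion: 6! - 2×(6-1)! + (6-2)! = 720 - 240 + 24 = 504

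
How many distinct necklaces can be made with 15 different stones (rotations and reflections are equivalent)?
(15-1)!/2 = 87178291200/2 = 43589145600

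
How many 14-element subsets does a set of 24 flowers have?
C(24,14) = 24!/(14!×10!) = 1961256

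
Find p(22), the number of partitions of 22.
Pentagonal recurrence p(n) = p(n-1) + p(n-2) - p(n-5) - p(n-7) + p(n-12) + p(n-15) - ... gives p(0..21) = 1, 1, 2, 3, 5, 7, 11, 15, 22, 30, 42, 56, 77, 101, 135, 176, 231, 297, 385, 490, 627, 792. p(22) = p(21) + p(20) - p(17) - p(15) + p(10) + p(7) - p(0) = 792 + 627 - 297 - 176 + 42 + 15 - 1 = 1002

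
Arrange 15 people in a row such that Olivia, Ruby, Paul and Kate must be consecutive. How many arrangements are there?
Treat the 4 as one block: (15-4+1)! × 4! = 479001600 × 24 = 11496038400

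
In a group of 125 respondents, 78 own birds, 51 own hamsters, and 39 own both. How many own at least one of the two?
|A∪B| = |A| + |B| - |A∩B| = 78 + 51 - 39 = 90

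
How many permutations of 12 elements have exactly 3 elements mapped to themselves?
Choose the 3 fixed points C(12,3) = 220, derange the rest: !9 = Σ_{j=0}^{9} (-1)^j·9!/j! = 362880 - 362880 + 181440 - 60480 + 15120 - 3024 + 504 - 72 + 9 - 1 = 133496. Product = 220 × 133496 = 29369120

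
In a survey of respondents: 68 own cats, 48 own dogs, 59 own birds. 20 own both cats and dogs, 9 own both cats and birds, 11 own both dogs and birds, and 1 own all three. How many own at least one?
|A∪B∪C| = 68+48+59-20-9-11+1 = 136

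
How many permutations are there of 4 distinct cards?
4! = 24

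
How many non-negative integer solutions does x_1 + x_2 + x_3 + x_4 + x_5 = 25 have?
C(25+5-1, 5-1) = C(29, 4) = 23751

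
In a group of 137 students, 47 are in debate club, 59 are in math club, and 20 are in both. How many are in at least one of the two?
|A∪B| = |A| + |B| - |A∩B| = 47 + 59 - 20 = 86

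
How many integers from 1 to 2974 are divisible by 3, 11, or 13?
⌊2974/3⌋+⌊2974/11⌋+⌊2974/13⌋ - ⌊2974/33⌋-⌊2974/39⌋-⌊2974/143⌋ + ⌊2974/429⌋ = 991+270+228 - 90-76-20 + 6 = 1309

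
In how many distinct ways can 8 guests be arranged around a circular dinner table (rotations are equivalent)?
Circular: fix one position, arrange the rest. (8-1)! = 5040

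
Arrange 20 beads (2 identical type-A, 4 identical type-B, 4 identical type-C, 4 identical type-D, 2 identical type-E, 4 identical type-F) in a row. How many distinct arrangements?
20! / (2! × 4! × 4! × 4! × 2! × 4!) = 1833241410000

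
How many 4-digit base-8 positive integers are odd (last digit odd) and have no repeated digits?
Last∈{1,3,5,7}. Last=0: 0. Last nonzero: 4×6×P(6,2) = 720. Total = 720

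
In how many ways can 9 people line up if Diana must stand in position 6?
Fix one position: (9-1)! = 40320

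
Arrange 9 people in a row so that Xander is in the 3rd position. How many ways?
Fix one position: (9-1)! = 40320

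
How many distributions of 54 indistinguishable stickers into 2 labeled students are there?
C(54+2-1, 2-1) = C(55, 1) = 55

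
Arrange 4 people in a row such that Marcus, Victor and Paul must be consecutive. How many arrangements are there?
Treat the 3 as one block: (4-3+1)! × 3! = 2 × 6 = 12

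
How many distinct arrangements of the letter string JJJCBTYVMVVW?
12! / (1! × 3! × 1! × 1! × 3! × 1! × 1! × 1!) = 13305600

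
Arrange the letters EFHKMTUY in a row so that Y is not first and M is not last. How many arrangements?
By inclusion-exclusion: 8! - 2×(8-1)! + (8-2)! = 40320 - 10080 + 720 = 30960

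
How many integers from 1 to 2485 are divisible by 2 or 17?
⌊2485/2⌋ + ⌊2485/17⌋ - ⌊2485/34⌋ = 1242 + 146 - 73 = 1315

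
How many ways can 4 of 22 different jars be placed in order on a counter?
P(22,4) = 22!/(22-4)! = 175560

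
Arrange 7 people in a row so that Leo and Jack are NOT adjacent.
Total - adjacent = 7! - (7-1)!×2 = 5040 - 1440 = 3600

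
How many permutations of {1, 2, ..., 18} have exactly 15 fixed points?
Choose the 15 fixed points C(18,15) = 816, derange the rest: !3 = Σ_{j=0}^{3} (-1)^j·3!/j! = 6 - 6 + 3 - 1 = 2. Product = 816 × 2 = 1632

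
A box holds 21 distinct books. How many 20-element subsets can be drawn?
C(21,20) = 21!/(20!×1!) = 21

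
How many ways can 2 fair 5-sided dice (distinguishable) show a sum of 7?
Coefficient of x^7 in (x + x² + ... + x^5)^2. By inclusion-exclusion on dice exceeding 5: Σ_j (-1)^j C(2,j)·C(7-1-5j, 1) = C(2,0)·C(6,1) - C(2,1)·C(1,1) = 1·6 - 2·1 = 4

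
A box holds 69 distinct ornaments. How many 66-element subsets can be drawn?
C(69,66) = 69!/(66!×3!) = 52394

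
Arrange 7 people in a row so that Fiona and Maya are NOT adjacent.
Total - adjacent = 7! - (7-1)!×2 = 5040 - 1440 = 3600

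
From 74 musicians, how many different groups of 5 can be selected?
C(74,5) = 74!/(5!×69!) = 16108764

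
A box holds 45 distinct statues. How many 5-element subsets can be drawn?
C(45,5) = 45!/(5!×40!) = 1221759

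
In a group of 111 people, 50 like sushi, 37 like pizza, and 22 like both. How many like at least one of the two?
|A∪B| = |A| + |B| - |A∩B| = 50 + 37 - 22 = 65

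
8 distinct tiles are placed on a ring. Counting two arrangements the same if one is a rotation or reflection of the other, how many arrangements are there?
(8-1)!/2 = 5040/2 = 2520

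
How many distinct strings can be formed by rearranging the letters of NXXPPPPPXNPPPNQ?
15! / (1! × 8! × 3! × 3!) = 900900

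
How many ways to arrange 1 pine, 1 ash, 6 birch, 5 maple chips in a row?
13! / (1! × 1! × 6! × 5!) = 72072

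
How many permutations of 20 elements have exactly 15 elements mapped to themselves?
Choose the 15 fixed points C(20,15) = 15504, derange the rest: !5 = Σ_{j=0}^{5} (-1)^j·5!/j! = 120 - 120 + 60 - 20 + 5 - 1 = 44. Product = 15504 × 44 = 682176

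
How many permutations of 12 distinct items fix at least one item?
Complement of the derangements. !12 = Σ_{j=0}^{12} (-1)^j·12!/j! = 479001600 - 479001600 + 239500800 - 79833600 + 19958400 - 3991680 + 665280 - 95040 + 11880 - 1320 + 132 - 12 + 1 = 176214841. 12! - !12 = 479001600 - 176214841 = 302786759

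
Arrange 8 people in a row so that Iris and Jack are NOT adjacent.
Total - adjacent = 8! - (8-1)!×2 = 40320 - 10080 = 30240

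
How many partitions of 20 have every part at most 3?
Let r_j(i) = number of partitions of i into parts ≤ j, for i = 0..20. r_1(i) = 1 for all i; r_j(i) = r_{j-1}(i) + r_j(i-j). Rows j = 2..3: ≤2: 1 1 2 2 3 3 4 4 5 5 6 6 7 7 8 8 9 9 10 10 11; ≤3: 1 1 2 3 4 5 7 8 10 12 14 16 19 21 24 27 30 33 37 40 44. r_3(20) = 44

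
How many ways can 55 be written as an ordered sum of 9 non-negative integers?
C(55+9-1, 9-1) = C(63, 8) = 3872894697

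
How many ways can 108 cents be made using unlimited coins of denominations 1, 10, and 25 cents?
Coefficient of x^108 in 1/(1-x^1) · 1/(1-x^10) · 1/(1-x^25). Case on j = number of 25-cent coins (j = 0..4); remainder r = 108 - 25j is made from {1,10} in ⌊r/10⌋+1 ways. r = 108, 83, 58, 33, 8 → 11 + 9 + 6 + 4 + 1 = 31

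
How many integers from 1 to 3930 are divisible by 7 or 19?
⌊3930/7⌋ + ⌊3930/19⌋ - ⌊3930/133⌋ = 561 + 206 - 29 = 738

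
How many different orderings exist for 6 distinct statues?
6! = 720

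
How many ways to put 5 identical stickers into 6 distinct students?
C(5+6-1, 6-1) = C(10, 5) = 252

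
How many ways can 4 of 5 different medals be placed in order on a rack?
P(5,4) = 5!/(5-4)! = 120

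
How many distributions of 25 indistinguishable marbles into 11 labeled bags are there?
C(25+11-1, 11-1) = C(35, 10) = 183579396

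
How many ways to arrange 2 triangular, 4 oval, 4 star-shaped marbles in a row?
10! / (2! × 4! × 4!) = 3150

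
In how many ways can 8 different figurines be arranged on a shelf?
8! = 40320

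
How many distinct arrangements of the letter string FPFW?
4! / (2! × 1! × 1!) = 12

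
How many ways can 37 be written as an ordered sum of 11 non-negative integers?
C(37+11-1, 11-1) = C(47, 10) = 5178066751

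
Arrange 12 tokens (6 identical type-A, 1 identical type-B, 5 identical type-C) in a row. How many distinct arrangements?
12! / (6! × 1! × 5!) = 5544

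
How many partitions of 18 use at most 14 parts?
By conjugation, equals partitions of 18 into parts ≤ 14. Let r_j(i) = number of partitions of i into parts ≤ j, for i = 0..18. r_1(i) = 1 for all i; r_j(i) = r_{j-1}(i) + r_j(i-j). Rows j = 2..14: ≤2: 1 1 2 2 3 3 4 4 5 5 6 6 7 7 8 8 9 9 10; ≤3: 1 1 2 3 4 5 7 8 10 12 14 16 19 21 24 27 30 33 37; ≤4: 1 1 2 3 5 6 9 11 15 18 23 27 34 39 47 54 64 72 84; ≤5: 1 1 2 3 5 7 10 13 18 23 30 37 47 57 70 84 101 119 141; ≤6: 1 1 2 3 5 7 11 14 20 26 35 44 58 71 90 110 136 163 199; ≤7: 1 1 2 3 5 7 11 15 21 28 38 49 65 82 105 131 164 201 248; ≤8: 1 1 2 3 5 7 11 15 22 29 40 52 70 89 116 146 186 230 288; ≤9: 1 1 2 3 5 7 11 15 22 30 41 54 73 94 123 157 201 252 318; ≤10: 1 1 2 3 5 7 11 15 22 30 42 55 75 97 128 164 212 267 340; ≤11: 1 1 2 3 5 7 11 15 22 30 42 56 76 99 131 169 219 278 355; ≤12: 1 1 2 3 5 7 11 15 22 30 42 56 77 100 133 172 224 285 366; ≤13: 1 1 2 3 5 7 11 15 22 30 42 56 77 101 134 174 227 290 373; ≤14: 1 1 2 3 5 7 11 15 22 30 42 56 77 101 135 175 229 293 378. r_14(18) = 378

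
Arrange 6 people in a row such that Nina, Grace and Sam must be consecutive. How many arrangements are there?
Treat the 3 as one block: (6-3+1)! × 3! = 24 × 6 = 144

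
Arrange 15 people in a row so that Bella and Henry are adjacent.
Treat as block: (15-1)! × 2! = 87178291200 × 2 = 174356582400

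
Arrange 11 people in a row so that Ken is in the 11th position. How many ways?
Fix one position: (11-1)! = 3628800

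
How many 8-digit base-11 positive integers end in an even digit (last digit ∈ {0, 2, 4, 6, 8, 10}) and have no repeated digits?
Last∈{0,2,4,6,8,10}. Last=0: 604800. Last nonzero: 5×9×P(9,6) = 2721600. Total = 3326400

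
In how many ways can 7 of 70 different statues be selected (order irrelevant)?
C(70,7) = 70!/(7!×63!) = 1198774720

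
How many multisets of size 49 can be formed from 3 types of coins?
C(49+3-1, 3-1) = C(51, 2) = 1275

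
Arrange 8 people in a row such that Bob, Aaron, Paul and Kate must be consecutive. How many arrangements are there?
Treat the 4 as one block: (8-4+1)! × 4! = 120 × 24 = 2880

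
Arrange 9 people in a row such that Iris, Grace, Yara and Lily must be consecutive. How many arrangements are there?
Treat the 4 as one block: (9-4+1)! × 4! = 720 × 24 = 17280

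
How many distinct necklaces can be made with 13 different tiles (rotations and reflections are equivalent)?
(13-1)!/2 = 479001600/2 = 239500800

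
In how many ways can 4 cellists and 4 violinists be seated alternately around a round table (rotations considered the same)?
Fix one of the cellists: (4-1)! ways for the remaining cellists, × 4! ways for the violinists = 6 × 24 = 144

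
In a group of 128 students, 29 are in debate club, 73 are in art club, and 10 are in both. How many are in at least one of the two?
|A∪B| = |A| + |B| - |A∩B| = 29 + 73 - 10 = 92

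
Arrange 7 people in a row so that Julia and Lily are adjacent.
Treat as block: (7-1)! × 2! = 720 × 2 = 1440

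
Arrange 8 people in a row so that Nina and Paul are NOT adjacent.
Total - adjacent = 8! - (8-1)!×2 = 40320 - 10080 = 30240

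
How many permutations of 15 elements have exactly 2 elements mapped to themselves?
Choose the 2 fixed points C(15,2) = 105, derange the rest: !13 = Σ_{j=0}^{13} (-1)^j·13!/j! = 6227020800 - 6227020800 + 3113510400 - 1037836800 + 259459200 - 51891840 + 8648640 - 1235520 + 154440 - 17160 + 1716 - 156 + 13 - 1 = 2290792932. Product = 105 × 2290792932 = 240533257860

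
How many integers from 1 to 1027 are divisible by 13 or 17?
⌊1027/13⌋ + ⌊1027/17⌋ - ⌊1027/221⌋ = 79 + 60 - 4 = 135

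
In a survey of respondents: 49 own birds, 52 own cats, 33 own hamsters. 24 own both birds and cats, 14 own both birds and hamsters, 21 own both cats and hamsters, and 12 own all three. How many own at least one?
|A∪B∪C| = 49+52+33-24-14-21+12 = 87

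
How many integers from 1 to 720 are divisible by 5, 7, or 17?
⌊720/5⌋+⌊720/7⌋+⌊720/17⌋ - ⌊720/35⌋-⌊720/85⌋-⌊720/119⌋ + ⌊720/595⌋ = 144+102+42 - 20-8-6 + 1 = 255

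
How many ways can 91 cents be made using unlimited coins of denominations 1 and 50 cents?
Coefficient of x^91 in 1/(1-x^1) · 1/(1-x^50). Use j coins of 50 for j = 0..⌊91/50⌋ = 1, the rest in 1s: 1 + 1 = 2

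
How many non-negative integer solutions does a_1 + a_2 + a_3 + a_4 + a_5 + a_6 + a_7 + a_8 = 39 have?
C(39+8-1, 8-1) = C(46, 7) = 53524680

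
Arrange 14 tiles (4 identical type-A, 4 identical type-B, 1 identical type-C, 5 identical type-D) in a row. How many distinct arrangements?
14! / (4! × 4! × 1! × 5!) = 1261260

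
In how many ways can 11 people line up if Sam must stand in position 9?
Fix one position: (11-1)! = 3628800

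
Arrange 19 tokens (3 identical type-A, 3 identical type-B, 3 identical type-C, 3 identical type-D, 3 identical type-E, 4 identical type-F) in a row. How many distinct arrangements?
19! / (3! × 3! × 3! × 3! × 3! × 4!) = 651819168000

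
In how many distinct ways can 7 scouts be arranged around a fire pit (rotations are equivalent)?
Circular: fix one position, arrange the rest. (7-1)! = 720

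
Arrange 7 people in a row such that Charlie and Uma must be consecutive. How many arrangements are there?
Treat the 2 as one block: (7-2+1)! × 2! = 720 × 2 = 1440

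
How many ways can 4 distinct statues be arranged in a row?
4! = 24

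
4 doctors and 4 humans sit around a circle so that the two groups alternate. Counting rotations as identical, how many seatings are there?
Fix one of the doctors: (4-1)! ways for the remaining doctors, × 4! ways for the humans = 6 × 24 = 144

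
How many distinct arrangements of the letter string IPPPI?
5! / (3! × 2!) = 10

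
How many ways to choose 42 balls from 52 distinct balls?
C(52,42) = 52!/(42!×10!) = 15820024220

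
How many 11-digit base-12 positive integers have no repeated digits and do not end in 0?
Last digit: 11 nonzero choices. First digit: 10 (nonzero, ≠last). Middle 9: P(10,9) = 3628800. Total = 399168000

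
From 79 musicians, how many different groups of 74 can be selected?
C(79,74) = 79!/(74!×5!) = 22537515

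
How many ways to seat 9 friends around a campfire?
Circular: fix one position, arrange the rest. (9-1)! = 40320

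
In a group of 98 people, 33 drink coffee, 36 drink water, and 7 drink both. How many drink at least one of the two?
|A∪B| = |A| + |B| - |A∩B| = 33 + 36 - 7 = 62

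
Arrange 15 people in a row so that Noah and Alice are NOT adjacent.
Total - adjacent = 15! - (15-1)!×2 = 1307674368000 - 174356582400 = 1133317785600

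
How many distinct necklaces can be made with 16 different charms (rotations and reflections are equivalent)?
(16-1)!/2 = 1307674368000/2 = 653837184000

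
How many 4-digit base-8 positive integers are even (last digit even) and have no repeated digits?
Last∈{0,2,4,6}. Last=0: 210. Last nonzero: 3×6×P(6,2) = 540. Total = 750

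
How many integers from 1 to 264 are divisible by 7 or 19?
⌊264/7⌋ + ⌊264/19⌋ - ⌊264/133⌋ = 37 + 13 - 1 = 49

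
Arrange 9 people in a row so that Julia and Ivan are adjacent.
Treat as block: (9-1)! × 2! = 40320 × 2 = 80640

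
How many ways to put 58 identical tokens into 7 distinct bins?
C(58+7-1, 7-1) = C(64, 6) = 74974368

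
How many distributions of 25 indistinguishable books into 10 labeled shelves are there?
C(25+10-1, 10-1) = C(34, 9) = 52451256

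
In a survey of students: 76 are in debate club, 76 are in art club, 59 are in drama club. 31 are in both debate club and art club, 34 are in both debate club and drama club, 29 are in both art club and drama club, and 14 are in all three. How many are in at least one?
|A∪B∪C| = 76+76+59-31-34-29+14 = 131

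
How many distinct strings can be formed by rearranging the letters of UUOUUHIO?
8! / (4! × 2! × 1! × 1!) = 840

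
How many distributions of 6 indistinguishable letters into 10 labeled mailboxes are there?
C(6+10-1, 10-1) = C(15, 9) = 5005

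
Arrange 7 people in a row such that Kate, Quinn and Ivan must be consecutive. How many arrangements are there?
Treat the 3 as one block: (7-3+1)! × 3! = 120 × 6 = 720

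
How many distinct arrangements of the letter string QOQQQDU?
7! / (1! × 1! × 4! × 1!) = 210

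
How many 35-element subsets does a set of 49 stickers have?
C(49,35) = 49!/(35!×14!) = 675248872536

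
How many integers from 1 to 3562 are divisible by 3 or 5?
⌊3562/3⌋ + ⌊3562/5⌋ - ⌊3562/15⌋ = 1187 + 712 - 237 = 1662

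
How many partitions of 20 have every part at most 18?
Let r_j(i) = number of partitions of i into parts ≤ j, for i = 0..20. r_1(i) = 1 for all i; r_j(i) = r_{j-1}(i) + r_j(i-j). Rows j = 2..18: ≤2: 1 1 2 2 3 3 4 4 5 5 6 6 7 7 8 8 9 9 10 10 11; ≤3: 1 1 2 3 4 5 7 8 10 12 14 16 19 21 24 27 30 33 37 40 44; ≤4: 1 1 2 3 5 6 9 11 15 18 23 27 34 39 47 54 64 72 84 94 108; ≤5: 1 1 2 3 5 7 10 13 18 23 30 37 47 57 70 84 101 119 141 164 192; ≤6: 1 1 2 3 5 7 11 14 20 26 35 44 58 71 90 110 136 163 199 235 282; ≤7: 1 1 2 3 5 7 11 15 21 28 38 49 65 82 105 131 164 201 248 300 364; ≤8: 1 1 2 3 5 7 11 15 22 29 40 52 70 89 116 146 186 230 288 352 434; ≤9: 1 1 2 3 5 7 11 15 22 30 41 54 73 94 123 157 201 252 318 393 488; ≤10: 1 1 2 3 5 7 11 15 22 30 42 55 75 97 128 164 212 267 340 423 530; ≤11: 1 1 2 3 5 7 11 15 22 30 42 56 76 99 131 169 219 278 355 445 560; ≤12: 1 1 2 3 5 7 11 15 22 30 42 56 77 100 133 172 224 285 366 460 582; ≤13: 1 1 2 3 5 7 11 15 22 30 42 56 77 101 134 174 227 290 373 471 597; ≤14: 1 1 2 3 5 7 11 15 22 30 42 56 77 101 135 175 229 293 378 478 608; ≤15: 1 1 2 3 5 7 11 15 22 30 42 56 77 101 135 176 230 295 381 483 615; ≤16: 1 1 2 3 5 7 11 15 22 30 42 56 77 101 135 176 231 296 383 486 620; ≤17: 1 1 2 3 5 7 11 15 22 30 42 56 77 101 135 176 231 297 384 488 623; ≤18: 1 1 2 3 5 7 11 15 22 30 42 56 77 101 135 176 231 297 385 489 625. r_18(20) = 625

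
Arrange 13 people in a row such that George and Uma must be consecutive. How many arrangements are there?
Treat the 2 as one block: (13-2+1)! × 2! = 479001600 × 2 = 958003200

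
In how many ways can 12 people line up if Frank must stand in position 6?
Fix one position: (12-1)! = 39916800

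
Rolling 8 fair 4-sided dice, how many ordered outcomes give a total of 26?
Coefficient of x^26 in (x + x² + ... + x^4)^8. By inclusion-exclusion on dice exceeding 4: Σ_j (-1)^j C(8,j)·C(26-1-4j, 7) = C(8,0)·C(25,7) - C(8,1)·C(21,7) + C(8,2)·C(17,7) - C(8,3)·C(13,7) + C(8,4)·C(9,7) = 1·480700 - 8·116280 + 28·19448 - 56·1716 + 70·36 = 1428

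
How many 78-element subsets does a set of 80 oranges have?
C(80,78) = 80!/(78!×2!) = 3160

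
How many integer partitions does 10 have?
Pentagonal recurrence p(n) = p(n-1) + p(n-2) - p(n-5) - p(n-7) + p(n-12) + p(n-15) - ... gives p(0..9) = 1, 1, 2, 3, 5, 7, 11, 15, 22, 30. p(10) = p(9) + p(8) - p(5) - p(3) = 30 + 22 - 7 - 3 = 42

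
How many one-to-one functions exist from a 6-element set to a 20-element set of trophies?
P(20,6) = 20!/(20-6)! = 27907200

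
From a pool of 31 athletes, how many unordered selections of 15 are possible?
C(31,15) = 31!/(15!×16!) = 300540195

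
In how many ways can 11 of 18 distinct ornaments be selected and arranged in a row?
P(18,11) = 18!/(18-11)! = 1270312243200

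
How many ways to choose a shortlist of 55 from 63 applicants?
C(63,55) = 63!/(55!×8!) = 3872894697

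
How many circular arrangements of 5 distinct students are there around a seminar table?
Circular: fix one position, arrange the rest. (5-1)! = 24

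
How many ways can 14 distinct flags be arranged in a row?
14! = 87178291200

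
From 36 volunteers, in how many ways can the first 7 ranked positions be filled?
P(36,7) = 36!/(36-7)! = 42072307200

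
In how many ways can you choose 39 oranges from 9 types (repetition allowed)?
C(39+9-1, 9-1) = C(47, 8) = 314457495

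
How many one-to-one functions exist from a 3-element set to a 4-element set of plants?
P(4,3) = 4!/(4-3)! = 24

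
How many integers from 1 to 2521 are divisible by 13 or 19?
⌊2521/13⌋ + ⌊2521/19⌋ - ⌊2521/247⌋ = 193 + 132 - 10 = 315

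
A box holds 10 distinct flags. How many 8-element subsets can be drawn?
C(10,8) = 10!/(8!×2!) = 45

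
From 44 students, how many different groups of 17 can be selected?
C(44,17) = 44!/(17!×27!) = 686353797976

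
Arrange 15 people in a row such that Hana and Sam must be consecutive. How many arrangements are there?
Treat the 2 as one block: (15-2+1)! × 2! = 87178291200 × 2 = 174356582400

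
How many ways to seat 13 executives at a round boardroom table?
Circular: fix one position, arrange the rest. (13-1)! = 479001600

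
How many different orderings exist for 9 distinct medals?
9! = 362880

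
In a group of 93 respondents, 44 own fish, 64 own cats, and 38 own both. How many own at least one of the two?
|A∪B| = |A| + |B| - |A∩B| = 44 + 64 - 38 = 70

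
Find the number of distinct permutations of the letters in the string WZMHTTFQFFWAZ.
13! / (1! × 1! × 1! × 3! × 2! × 1! × 2! × 2!) = 129729600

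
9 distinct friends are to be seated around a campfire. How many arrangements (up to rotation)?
Circular: fix one position, arrange the rest. (9-1)! = 40320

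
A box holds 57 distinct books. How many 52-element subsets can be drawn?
C(57,52) = 57!/(52!×5!) = 4187106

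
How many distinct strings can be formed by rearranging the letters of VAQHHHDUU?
9! / (1! × 1! × 1! × 2! × 1! × 3!) = 30240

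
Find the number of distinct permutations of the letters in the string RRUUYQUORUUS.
12! / (1! × 1! × 5! × 1! × 1! × 3!) = 665280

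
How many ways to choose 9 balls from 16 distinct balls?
C(16,9) = 16!/(9!×7!) = 11440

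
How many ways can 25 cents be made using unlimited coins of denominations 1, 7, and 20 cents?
Coefficient of x^25 in 1/(1-x^1) · 1/(1-x^7) · 1/(1-x^20). Case on j = number of 20-cent coins (j = 0..1); remainder r = 25 - 20j is made from {1,7} in ⌊r/7⌋+1 ways. r = 25, 5 → 4 + 1 = 5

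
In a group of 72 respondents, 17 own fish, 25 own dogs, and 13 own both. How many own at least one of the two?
|A∪B| = |A| + |B| - |A∩B| = 17 + 25 - 13 = 29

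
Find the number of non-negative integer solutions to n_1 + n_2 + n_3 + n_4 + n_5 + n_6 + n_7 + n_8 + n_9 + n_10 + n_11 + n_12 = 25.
C(25+12-1, 12-1) = C(36, 11) = 600805296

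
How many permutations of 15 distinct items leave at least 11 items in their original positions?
Exactly j fixed points: C(15,j)·!(15-j); sum over j ≥ 11 (derangement numbers via !m = (m-1)·(!(m-1) + !(m-2)): !0..!4 = 1, 0, 1, 2, 9). Σ_{j=11}^{15} C(15,j)·!(15-j) = C(15,11)·!4 + C(15,12)·!3 + C(15,13)·!2 + C(15,14)·!1 + C(15,15)·!0 = 1365·9 + 455·2 + 105·1 + 15·0 + 1·1 = 13301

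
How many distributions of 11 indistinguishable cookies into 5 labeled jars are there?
C(11+5-1, 5-1) = C(15, 4) = 1365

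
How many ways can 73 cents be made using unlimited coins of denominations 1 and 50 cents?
Coefficient of x^73 in 1/(1-x^1) · 1/(1-x^50). Use j coins of 50 for j = 0..⌊73/50⌋ = 1, the rest in 1s: 1 + 1 = 2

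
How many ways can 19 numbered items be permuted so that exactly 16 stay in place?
Choose the 16 fixed points C(19,16) = 969, derange the rest: !3 = Σ_{j=0}^{3} (-1)^j·3!/j! = 6 - 6 + 3 - 1 = 2. Product = 969 × 2 = 1938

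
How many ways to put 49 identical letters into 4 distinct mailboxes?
C(49+4-1, 4-1) = C(52, 3) = 22100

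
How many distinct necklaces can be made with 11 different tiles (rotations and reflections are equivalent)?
(11-1)!/2 = 3628800/2 = 1814400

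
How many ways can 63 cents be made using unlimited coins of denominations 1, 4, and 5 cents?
Coefficient of x^63 in 1/(1-x^1) · 1/(1-x^4) · 1/(1-x^5). Case on j = number of 5-cent coins (j = 0..12); remainder r = 63 - 5j is made from {1,4} in ⌊r/4⌋+1 ways. r = 63, 58, 53, 48, 43, 38, 33, 28, 23, 18, 13, 8, 3 → 16 + 15 + 14 + 13 + 11 + 10 + 9 + 8 + 6 + 5 + 4 + 3 + 1 = 115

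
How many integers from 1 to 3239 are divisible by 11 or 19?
⌊3239/11⌋ + ⌊3239/19⌋ - ⌊3239/209⌋ = 294 + 170 - 15 = 449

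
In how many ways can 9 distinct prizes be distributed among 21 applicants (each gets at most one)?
P(21,9) = 21!/(21-9)! = 106661318400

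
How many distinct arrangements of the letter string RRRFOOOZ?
8! / (1! × 1! × 3! × 3!) = 1120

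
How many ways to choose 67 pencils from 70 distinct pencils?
C(70,67) = 70!/(67!×3!) = 54740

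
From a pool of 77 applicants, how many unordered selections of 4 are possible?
C(77,4) = 77!/(4!×73!) = 1353275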